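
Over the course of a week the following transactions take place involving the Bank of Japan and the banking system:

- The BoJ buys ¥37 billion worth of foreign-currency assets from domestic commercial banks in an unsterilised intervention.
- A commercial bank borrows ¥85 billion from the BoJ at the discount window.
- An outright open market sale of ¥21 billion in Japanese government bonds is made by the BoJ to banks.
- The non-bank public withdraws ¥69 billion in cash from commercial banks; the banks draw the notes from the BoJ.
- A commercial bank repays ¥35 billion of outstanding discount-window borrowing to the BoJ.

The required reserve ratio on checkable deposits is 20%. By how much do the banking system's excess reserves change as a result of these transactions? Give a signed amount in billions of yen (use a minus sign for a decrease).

+¥10.8 billion

FX purchase ¥37 billion: reserves +¥37B, deposits 0.
Discount-window loan ¥85 billion: reserves +¥85B, deposits 0.
OMO sale (to banks) ¥21 billion: reserves −¥21B, deposits 0.
Currency withdrawal ¥69 billion: reserves −¥69B, deposits −¥69B.
Discount-window repayment ¥35 billion: reserves −¥35B, deposits 0.
Totals: Δreserves = −¥3B, Δdeposits = −¥69B.
Δrequired reserves = 20% × −¥69B = −¥13.8B.
Δexcess reserves = Δreserves − Δrequired = −¥3B − (−¥13.8B) = +¥10.8 billion.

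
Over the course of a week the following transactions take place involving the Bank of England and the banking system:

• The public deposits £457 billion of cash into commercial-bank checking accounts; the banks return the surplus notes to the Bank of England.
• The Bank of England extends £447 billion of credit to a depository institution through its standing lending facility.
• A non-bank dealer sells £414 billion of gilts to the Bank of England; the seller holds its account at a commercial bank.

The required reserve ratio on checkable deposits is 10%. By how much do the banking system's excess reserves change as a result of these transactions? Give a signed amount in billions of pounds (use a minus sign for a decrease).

+£1230.9 billion

Currency deposit £457 billion: reserves +£457B, deposits +£457B.
Discount-window loan £447 billion: reserves +£447B, deposits 0.
Asset purchase (from non-banks) £414 billion: reserves +£414B, deposits +£414B.
Totals: Δreserves = +£1318B, Δdeposits = +£871B.
Δrequired reserves = 10% × +£871B = +£87.1B.
Δexcess reserves = Δreserves − Δrequired = +£1318B − (+£87.1B) = +£1230.9 billion.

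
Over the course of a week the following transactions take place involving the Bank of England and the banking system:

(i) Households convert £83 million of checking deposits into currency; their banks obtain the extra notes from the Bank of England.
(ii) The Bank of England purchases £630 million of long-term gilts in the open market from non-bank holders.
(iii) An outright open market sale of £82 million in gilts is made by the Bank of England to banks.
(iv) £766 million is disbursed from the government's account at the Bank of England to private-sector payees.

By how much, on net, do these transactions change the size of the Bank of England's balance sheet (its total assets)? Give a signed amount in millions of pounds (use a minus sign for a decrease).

Currency withdrawal £83 million: only the composition of liabilities changes → 0.
Asset purchase (from non-banks) £630 million: a Bank of England asset is acquired → +£630M.
OMO sale (to banks) £82 million: a Bank of England asset is shed → −£82M.
Government spending £766 million: only the composition of liabilities changes → 0.
Net: 0 + 630 − 82 + 0 = +£548 million.

+£548 million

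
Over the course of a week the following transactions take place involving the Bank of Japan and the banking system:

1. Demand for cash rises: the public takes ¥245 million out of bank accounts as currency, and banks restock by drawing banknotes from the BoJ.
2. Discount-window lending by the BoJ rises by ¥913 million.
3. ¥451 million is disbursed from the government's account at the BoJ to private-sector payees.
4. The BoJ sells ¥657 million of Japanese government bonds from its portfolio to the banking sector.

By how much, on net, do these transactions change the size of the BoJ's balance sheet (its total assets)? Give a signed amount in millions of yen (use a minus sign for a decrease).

+¥256 million

BoJ balance sheet:
  Assets:      Securities −¥657M, Loans to banks +¥913M
  Liabilities: Bank reserves +¥462M, Currency in circulation +¥245M, Government deposits −¥451M
Commercial banking system:
  Assets:      Reserves at CB +¥462M, Securities +¥657M
  Liabilities: Checkable deposits +¥206M, Borrowings from CB +¥913M
Change in total BoJ assets = +¥256 million.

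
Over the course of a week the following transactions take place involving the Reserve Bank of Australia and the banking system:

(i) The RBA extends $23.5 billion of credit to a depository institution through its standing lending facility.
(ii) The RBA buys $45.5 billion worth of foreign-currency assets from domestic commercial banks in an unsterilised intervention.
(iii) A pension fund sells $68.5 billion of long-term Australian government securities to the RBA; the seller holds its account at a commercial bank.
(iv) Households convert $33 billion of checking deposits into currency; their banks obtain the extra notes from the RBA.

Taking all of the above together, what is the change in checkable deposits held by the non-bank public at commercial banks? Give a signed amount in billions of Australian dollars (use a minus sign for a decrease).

+$35.5 billion

RBA balance sheet:
  Assets:      Securities +$68.5B, Loans to banks +$23.5B, Foreign assets +$45.5B
  Liabilities: Bank reserves +$104.5B, Currency in circulation +$33B
Commercial banking system:
  Assets:      Reserves at CB +$104.5B, Foreign assets −$45.5B
  Liabilities: Checkable deposits +$35.5B, Borrowings from CB +$23.5B
So the change in checkable deposits held by the non-bank public at commercial banks is +$35.5 billion.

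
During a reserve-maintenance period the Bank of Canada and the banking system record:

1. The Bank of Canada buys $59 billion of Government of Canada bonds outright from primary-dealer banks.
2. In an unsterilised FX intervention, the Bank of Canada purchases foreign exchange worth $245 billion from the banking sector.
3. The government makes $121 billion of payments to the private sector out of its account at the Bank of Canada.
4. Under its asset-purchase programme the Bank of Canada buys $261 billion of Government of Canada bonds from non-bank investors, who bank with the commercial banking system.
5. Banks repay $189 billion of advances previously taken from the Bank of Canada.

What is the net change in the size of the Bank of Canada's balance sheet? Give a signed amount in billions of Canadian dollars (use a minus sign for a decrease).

+$376 billion

Bank of Canada balance sheet:
  Assets:      Securities +$320B, Loans to banks −$189B, Foreign assets +$245B
  Liabilities: Bank reserves +$497B, Government deposits −$121B
Commercial banking system:
  Assets:      Reserves at CB +$497B, Securities −$59B, Foreign assets −$245B
  Liabilities: Checkable deposits +$382B, Borrowings from CB −$189B
Change in total Bank of Canada assets = +$376 billion.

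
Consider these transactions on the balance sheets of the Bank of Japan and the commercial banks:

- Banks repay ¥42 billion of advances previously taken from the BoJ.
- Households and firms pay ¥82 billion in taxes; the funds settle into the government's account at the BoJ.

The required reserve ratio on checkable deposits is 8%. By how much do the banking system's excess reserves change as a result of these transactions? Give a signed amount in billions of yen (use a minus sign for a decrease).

-¥117.44 billion

Discount-window repayment ¥42 billion: reserves −¥42B, deposits 0.
Government account inflow ¥82 billion: reserves −¥82B, deposits −¥82B.
Totals: Δreserves = −¥124B, Δdeposits = −¥82B.
Δrequired reserves = 8% × −¥82B = −¥6.56B.
Δexcess reserves = Δreserves − Δrequired = −¥124B − (−¥6.56B) = -¥117.44 billion.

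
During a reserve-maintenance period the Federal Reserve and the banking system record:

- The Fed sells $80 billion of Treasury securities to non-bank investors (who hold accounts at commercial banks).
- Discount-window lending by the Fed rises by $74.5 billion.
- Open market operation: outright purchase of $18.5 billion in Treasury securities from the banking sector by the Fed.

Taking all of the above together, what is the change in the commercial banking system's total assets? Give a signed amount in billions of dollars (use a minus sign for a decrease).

-$5.5 billion

Fed balance sheet:
  Assets:      Securities −$61.5B, Loans to banks +$74.5B
  Liabilities: Bank reserves +$13B
Commercial banking system:
  Assets:      Reserves at CB +$13B, Securities −$18.5B
  Liabilities: Checkable deposits −$80B, Borrowings from CB +$74.5B
Change in total bank assets = -$5.5 billion.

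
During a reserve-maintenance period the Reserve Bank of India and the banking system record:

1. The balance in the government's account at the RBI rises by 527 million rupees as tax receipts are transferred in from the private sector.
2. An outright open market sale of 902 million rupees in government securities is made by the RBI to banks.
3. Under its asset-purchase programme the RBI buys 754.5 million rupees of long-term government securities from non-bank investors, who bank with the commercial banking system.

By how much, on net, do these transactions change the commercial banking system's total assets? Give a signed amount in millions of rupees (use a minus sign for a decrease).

+227.5 million

RBI balance sheet:
  Assets:      Securities −147.5M
  Liabilities: Bank reserves −674.5M, Government deposits +527M
Commercial banking system:
  Assets:      Reserves at CB −674.5M, Securities +902M
  Liabilities: Checkable deposits +227.5M
Change in total bank assets = +227.5 million.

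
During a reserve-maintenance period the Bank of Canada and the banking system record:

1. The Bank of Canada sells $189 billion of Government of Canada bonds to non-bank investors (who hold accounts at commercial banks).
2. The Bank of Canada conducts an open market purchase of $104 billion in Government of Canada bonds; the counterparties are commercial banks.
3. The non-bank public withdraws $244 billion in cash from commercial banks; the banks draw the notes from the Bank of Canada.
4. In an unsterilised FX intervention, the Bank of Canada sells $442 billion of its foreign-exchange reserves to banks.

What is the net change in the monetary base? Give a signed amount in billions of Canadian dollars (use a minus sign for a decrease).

-$527 billion

Bank of Canada balance sheet:
  Assets:      Securities −$85B, Foreign assets −$442B
  Liabilities: Bank reserves −$771B, Currency in circulation +$244B
Commercial banking system:
  Assets:      Reserves at CB −$771B, Securities −$104B, Foreign assets +$442B
  Liabilities: Checkable deposits −$433B
Monetary base = currency + reserves: +$244B + (−$771B) = -$527 billion.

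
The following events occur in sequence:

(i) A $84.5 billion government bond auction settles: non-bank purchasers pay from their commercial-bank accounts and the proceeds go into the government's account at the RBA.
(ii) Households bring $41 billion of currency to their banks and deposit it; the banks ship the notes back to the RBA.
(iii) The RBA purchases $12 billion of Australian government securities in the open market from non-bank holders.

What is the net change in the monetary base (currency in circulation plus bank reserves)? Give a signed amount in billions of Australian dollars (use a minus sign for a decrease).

-$72.5 billion

Government account inflow $84.5 billion: reserves shift to a non-base liability → −$84.5B.
Currency deposit $41 billion: just a shift between currency and reserves — both are base money → 0.
Asset purchase (from non-banks) $12 billion: RBA balance sheet expands → +$12B.
Net: −84.5 + 0 + 12 = -$72.5 billion.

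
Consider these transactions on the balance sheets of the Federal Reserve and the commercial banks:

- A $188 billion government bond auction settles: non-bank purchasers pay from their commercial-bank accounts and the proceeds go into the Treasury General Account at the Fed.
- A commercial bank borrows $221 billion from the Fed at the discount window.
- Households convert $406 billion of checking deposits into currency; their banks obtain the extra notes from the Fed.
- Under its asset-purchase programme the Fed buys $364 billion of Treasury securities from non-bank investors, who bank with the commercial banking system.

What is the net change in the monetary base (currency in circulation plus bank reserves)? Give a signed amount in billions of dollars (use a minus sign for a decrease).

+$397 billion

Government account inflow $188 billion: reserves shift to a non-base liability → −$188B.
Discount-window loan $221 billion: Fed balance sheet expands → +$221B.
Currency withdrawal $406 billion: just a shift between currency and reserves — both are base money → 0.
Asset purchase (from non-banks) $364 billion: Fed balance sheet expands → +$364B.
Net: −188 + 221 + 0 + 364 = +$397 billion.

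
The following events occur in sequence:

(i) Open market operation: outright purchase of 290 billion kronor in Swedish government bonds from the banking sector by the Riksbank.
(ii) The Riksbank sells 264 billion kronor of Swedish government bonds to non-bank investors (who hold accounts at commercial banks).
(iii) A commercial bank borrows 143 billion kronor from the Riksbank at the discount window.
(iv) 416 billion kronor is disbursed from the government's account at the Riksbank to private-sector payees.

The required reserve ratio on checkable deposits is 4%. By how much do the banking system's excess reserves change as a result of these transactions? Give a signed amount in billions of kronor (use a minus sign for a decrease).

OMO purchase (from banks) 290 billion kronor: reserves +290B, deposits 0.
Asset sale (to non-banks) 264 billion kronor: reserves −264B, deposits −264B.
Discount-window loan 143 billion kronor: reserves +143B, deposits 0.
Government spending 416 billion kronor: reserves +416B, deposits +416B.
Totals: Δreserves = +585B, Δdeposits = +152B.
Δrequired reserves = 4% × +152B = +6.08B.
Δexcess reserves = Δreserves − Δrequired = +585B − (+6.08B) = +578.92 billion.

+578.92 billion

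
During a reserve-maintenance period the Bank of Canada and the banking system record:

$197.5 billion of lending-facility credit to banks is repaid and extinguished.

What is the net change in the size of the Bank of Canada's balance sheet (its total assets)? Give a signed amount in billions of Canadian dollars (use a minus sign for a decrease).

Discount-window repayment $197.5 billion: a Bank of Canada asset is shed → −$197.5B.

-$197.5 billion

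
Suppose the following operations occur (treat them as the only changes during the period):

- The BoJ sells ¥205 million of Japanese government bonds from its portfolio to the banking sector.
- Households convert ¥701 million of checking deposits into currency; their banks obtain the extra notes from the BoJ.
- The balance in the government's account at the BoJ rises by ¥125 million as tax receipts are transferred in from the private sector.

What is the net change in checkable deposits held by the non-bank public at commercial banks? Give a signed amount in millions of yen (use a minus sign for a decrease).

BoJ balance sheet:
  Assets:      Securities −¥205M
  Liabilities: Bank reserves −¥1031M, Currency in circulation +¥701M, Government deposits +¥125M
Commercial banking system:
  Assets:      Reserves at CB −¥1031M, Securities +¥205M
  Liabilities: Checkable deposits −¥826M
So the change in checkable deposits held by the non-bank public at commercial banks is -¥826 million.

-¥826 million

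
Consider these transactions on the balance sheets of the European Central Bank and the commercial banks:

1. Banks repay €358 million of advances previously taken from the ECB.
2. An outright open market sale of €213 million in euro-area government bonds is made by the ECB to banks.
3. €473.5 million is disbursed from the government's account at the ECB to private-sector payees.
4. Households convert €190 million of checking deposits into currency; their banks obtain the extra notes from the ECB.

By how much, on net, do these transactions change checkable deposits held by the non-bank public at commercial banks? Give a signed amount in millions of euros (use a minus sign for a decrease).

+€283.5 million

ECB balance sheet:
  Assets:      Securities −€213M, Loans to banks −€358M
  Liabilities: Bank reserves −€287.5M, Currency in circulation +€190M, Government deposits −€473.5M
Commercial banking system:
  Assets:      Reserves at CB −€287.5M, Securities +€213M
  Liabilities: Checkable deposits +€283.5M, Borrowings from CB −€358M
So the change in checkable deposits held by the non-bank public at commercial banks is +€283.5 million.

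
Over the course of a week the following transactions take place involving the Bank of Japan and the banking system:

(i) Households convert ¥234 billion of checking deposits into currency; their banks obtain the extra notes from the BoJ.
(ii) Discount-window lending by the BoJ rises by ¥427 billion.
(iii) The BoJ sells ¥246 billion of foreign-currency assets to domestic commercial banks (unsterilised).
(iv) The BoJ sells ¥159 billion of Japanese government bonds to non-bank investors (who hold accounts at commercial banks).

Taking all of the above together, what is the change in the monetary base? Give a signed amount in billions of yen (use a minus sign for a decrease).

+¥22 billion

Currency withdrawal ¥234 billion: just a shift between currency and reserves — both are base money → 0.
Discount-window loan ¥427 billion: BoJ balance sheet expands → +¥427B.
FX sale ¥246 billion: BoJ balance sheet contracts → −¥246B.
Asset sale (to non-banks) ¥159 billion: BoJ balance sheet contracts → −¥159B.
Net: 0 + 427 − 246 − 159 = +¥22 billion.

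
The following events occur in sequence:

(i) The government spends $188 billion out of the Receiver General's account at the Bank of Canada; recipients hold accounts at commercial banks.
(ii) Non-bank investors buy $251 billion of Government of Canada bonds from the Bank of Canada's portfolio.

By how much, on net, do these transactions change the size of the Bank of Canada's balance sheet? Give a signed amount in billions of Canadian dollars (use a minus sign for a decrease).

Bank of Canada balance sheet:
  Assets:      Securities −$251B
  Liabilities: Bank reserves −$63B, Government deposits −$188B
Commercial banking system:
  Assets:      Reserves at CB −$63B
  Liabilities: Checkable deposits −$63B
Change in total Bank of Canada assets = -$251 billion.

-$251 billion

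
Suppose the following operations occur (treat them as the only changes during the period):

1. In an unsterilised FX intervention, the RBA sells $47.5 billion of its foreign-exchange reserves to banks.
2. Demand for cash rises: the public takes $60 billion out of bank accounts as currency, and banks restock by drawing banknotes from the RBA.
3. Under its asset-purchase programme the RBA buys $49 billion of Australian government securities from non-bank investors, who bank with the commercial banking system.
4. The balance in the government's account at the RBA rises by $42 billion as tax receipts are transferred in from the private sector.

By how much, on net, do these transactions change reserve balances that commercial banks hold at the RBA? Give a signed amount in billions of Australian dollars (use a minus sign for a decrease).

RBA balance sheet:
  Assets:      Securities +$49B, Foreign assets −$47.5B
  Liabilities: Bank reserves −$100.5B, Currency in circulation +$60B, Government deposits +$42B
So the change in reserve balances that commercial banks hold at the RBA is -$100.5 billion.

-$100.5 billion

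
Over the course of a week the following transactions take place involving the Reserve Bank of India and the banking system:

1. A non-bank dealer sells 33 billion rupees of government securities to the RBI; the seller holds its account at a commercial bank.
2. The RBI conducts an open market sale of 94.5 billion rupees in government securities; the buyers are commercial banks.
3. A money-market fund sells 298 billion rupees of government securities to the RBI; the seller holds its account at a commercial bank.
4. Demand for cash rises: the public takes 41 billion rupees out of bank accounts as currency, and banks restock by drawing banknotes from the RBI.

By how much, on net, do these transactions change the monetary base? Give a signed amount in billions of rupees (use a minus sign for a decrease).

RBI balance sheet:
  Assets:      Securities +236.5B
  Liabilities: Bank reserves +195.5B, Currency in circulation +41B
Monetary base = currency + reserves: +41B + (+195.5B) = +236.5 billion.

+236.5 billion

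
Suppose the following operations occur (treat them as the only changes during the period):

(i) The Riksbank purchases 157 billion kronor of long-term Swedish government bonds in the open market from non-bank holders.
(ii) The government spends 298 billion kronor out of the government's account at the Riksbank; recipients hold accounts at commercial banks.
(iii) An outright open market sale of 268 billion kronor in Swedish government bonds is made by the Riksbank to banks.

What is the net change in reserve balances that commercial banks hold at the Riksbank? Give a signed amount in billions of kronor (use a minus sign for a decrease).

+187 billion

Riksbank balance sheet:
  Assets:      Securities −111B
  Liabilities: Bank reserves +187B, Government deposits −298B
So the change in reserve balances that commercial banks hold at the Riksbank is +187 billion.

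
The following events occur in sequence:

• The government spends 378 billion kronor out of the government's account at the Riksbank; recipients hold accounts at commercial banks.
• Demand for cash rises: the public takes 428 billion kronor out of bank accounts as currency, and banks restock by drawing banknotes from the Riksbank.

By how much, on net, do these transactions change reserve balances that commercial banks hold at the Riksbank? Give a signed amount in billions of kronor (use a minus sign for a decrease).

Government spending 378 billion kronor: government payments flow into bank reserve accounts → +378B.
Currency withdrawal 428 billion kronor: banks swap reserves for currency → −428B.
Net: 378 − 428 = -50 billion.

-50 billion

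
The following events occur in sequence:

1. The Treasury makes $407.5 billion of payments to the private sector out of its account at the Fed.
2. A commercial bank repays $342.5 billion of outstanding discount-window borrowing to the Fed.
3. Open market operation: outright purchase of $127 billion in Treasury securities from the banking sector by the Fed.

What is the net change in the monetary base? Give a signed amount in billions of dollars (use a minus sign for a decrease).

Government spending $407.5 billion: a non-base liability converts back to reserves → +$407.5B.
Discount-window repayment $342.5 billion: Fed balance sheet contracts → −$342.5B.
OMO purchase (from banks) $127 billion: Fed balance sheet expands → +$127B.
Net: 407.5 − 342.5 + 127 = +$192 billion.

+$192 billion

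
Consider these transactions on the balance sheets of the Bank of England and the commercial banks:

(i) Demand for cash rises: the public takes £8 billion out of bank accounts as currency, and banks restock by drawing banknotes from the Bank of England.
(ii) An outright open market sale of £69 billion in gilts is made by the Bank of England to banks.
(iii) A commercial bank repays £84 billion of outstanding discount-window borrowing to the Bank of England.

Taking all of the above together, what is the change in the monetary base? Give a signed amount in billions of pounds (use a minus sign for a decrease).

-£153 billion

Bank of England balance sheet:
  Assets:      Securities −£69B, Loans to banks −£84B
  Liabilities: Bank reserves −£161B, Currency in circulation +£8B
Commercial banking system:
  Assets:      Reserves at CB −£161B, Securities +£69B
  Liabilities: Checkable deposits −£8B, Borrowings from CB −£84B
Monetary base = currency + reserves: +£8B + (−£161B) = -£153 billion.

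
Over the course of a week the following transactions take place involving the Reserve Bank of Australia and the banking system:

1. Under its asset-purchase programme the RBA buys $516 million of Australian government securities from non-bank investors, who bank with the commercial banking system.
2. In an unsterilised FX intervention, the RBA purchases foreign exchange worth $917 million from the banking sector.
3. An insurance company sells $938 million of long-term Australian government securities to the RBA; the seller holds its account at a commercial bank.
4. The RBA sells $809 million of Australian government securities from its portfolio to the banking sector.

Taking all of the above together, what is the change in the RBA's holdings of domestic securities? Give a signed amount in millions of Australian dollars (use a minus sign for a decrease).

+$645 million

RBA balance sheet:
  Assets:      Securities +$645M, Foreign assets +$917M
  Liabilities: Bank reserves +$1562M
Commercial banking system:
  Assets:      Reserves at CB +$1562M, Securities +$809M, Foreign assets −$917M
  Liabilities: Checkable deposits +$1454M
So the change in the RBA's holdings of domestic securities is +$645 million.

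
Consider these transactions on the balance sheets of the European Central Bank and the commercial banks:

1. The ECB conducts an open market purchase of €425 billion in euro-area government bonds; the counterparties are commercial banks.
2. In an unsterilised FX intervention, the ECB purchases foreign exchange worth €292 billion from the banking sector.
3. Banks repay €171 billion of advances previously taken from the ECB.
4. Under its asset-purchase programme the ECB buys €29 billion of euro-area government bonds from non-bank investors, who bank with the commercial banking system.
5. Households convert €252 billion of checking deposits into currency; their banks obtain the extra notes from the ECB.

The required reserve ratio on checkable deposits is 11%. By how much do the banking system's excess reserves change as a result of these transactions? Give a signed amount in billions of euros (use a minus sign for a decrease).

OMO purchase (from banks) €425 billion: reserves +€425B, deposits 0.
FX purchase €292 billion: reserves +€292B, deposits 0.
Discount-window repayment €171 billion: reserves −€171B, deposits 0.
Asset purchase (from non-banks) €29 billion: reserves +€29B, deposits +€29B.
Currency withdrawal €252 billion: reserves −€252B, deposits −€252B.
Totals: Δreserves = +€323B, Δdeposits = −€223B.
Δrequired reserves = 11% × −€223B = −€24.53B.
Δexcess reserves = Δreserves − Δrequired = +€323B − (−€24.53B) = +€347.53 billion.

+€347.53 billion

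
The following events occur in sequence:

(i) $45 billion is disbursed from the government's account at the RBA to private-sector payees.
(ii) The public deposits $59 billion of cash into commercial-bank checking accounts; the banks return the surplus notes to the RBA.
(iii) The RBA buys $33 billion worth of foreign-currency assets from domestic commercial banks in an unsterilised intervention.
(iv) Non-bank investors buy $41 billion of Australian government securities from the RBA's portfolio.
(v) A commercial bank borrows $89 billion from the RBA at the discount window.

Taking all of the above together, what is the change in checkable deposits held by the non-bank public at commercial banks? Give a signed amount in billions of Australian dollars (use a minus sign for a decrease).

+$63 billion

RBA balance sheet:
  Assets:      Securities −$41B, Loans to banks +$89B, Foreign assets +$33B
  Liabilities: Bank reserves +$185B, Currency in circulation −$59B, Government deposits −$45B
Commercial banking system:
  Assets:      Reserves at CB +$185B, Foreign assets −$33B
  Liabilities: Checkable deposits +$63B, Borrowings from CB +$89B
So the change in checkable deposits held by the non-bank public at commercial banks is +$63 billion.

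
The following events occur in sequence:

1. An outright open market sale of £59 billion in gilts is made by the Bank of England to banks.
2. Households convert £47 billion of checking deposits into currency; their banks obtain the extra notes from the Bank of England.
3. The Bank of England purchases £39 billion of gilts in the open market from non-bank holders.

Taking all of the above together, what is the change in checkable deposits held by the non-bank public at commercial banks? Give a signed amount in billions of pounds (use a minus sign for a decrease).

Bank of England balance sheet:
  Assets:      Securities −£20B
  Liabilities: Bank reserves −£67B, Currency in circulation +£47B
Commercial banking system:
  Assets:      Reserves at CB −£67B, Securities +£59B
  Liabilities: Checkable deposits −£8B
So the change in checkable deposits held by the non-bank public at commercial banks is -£8 billion.

-£8 billion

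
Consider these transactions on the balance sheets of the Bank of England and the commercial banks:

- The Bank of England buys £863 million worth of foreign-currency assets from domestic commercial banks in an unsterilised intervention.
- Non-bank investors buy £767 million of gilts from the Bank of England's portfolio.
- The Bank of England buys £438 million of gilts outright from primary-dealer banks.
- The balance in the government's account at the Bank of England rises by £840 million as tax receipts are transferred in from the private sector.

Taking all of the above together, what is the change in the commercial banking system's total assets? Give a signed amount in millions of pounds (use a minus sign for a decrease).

-£1607 million

FX purchase £863 million: just an asset swap on bank balance sheets → 0.
Asset sale (to non-banks) £767 million: bank balance sheets shrink → −£767M.
OMO purchase (from banks) £438 million: just an asset swap on bank balance sheets → 0.
Government account inflow £840 million: bank balance sheets shrink → −£840M.
Net: 0 − 767 + 0 − 840 = -£1607 million.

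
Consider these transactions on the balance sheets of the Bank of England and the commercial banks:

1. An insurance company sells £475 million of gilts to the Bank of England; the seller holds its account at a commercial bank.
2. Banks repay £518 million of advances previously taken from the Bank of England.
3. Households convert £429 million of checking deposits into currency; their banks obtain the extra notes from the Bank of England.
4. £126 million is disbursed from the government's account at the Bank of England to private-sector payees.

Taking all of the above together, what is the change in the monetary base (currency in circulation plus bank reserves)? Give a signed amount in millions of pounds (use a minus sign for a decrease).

Asset purchase (from non-banks) £475 million: Bank of England balance sheet expands → +£475M.
Discount-window repayment £518 million: Bank of England balance sheet contracts → −£518M.
Currency withdrawal £429 million: just a shift between currency and reserves — both are base money → 0.
Government spending £126 million: a non-base liability converts back to reserves → +£126M.
Net: 475 − 518 + 0 + 126 = +£83 million.

+£83 million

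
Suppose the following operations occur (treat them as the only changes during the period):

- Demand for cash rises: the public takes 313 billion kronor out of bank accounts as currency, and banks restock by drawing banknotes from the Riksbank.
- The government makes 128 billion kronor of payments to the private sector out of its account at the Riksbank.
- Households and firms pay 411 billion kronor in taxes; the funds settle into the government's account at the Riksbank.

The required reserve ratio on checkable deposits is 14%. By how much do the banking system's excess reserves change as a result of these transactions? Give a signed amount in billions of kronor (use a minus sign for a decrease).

-512.56 billion

Currency withdrawal 313 billion kronor: reserves −313B, deposits −313B.
Government spending 128 billion kronor: reserves +128B, deposits +128B.
Government account inflow 411 billion kronor: reserves −411B, deposits −411B.
Totals: Δreserves = −596B, Δdeposits = −596B.
Δrequired reserves = 14% × −596B = −83.44B.
Δexcess reserves = Δreserves − Δrequired = −596B − (−83.44B) = -512.56 billion.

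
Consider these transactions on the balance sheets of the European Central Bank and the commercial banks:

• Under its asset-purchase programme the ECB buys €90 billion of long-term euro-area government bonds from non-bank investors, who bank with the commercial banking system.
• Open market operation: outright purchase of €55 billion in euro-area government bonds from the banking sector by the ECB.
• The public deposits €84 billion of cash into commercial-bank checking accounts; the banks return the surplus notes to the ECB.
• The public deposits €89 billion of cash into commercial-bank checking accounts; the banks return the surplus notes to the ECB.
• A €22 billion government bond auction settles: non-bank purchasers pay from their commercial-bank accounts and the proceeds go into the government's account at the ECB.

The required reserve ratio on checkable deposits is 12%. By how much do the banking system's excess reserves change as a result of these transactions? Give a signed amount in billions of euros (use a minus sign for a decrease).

Asset purchase (from non-banks) €90 billion: reserves +€90B, deposits +€90B.
OMO purchase (from banks) €55 billion: reserves +€55B, deposits 0.
Currency deposit €84 billion: reserves +€84B, deposits +€84B.
Currency deposit €89 billion: reserves +€89B, deposits +€89B.
Government account inflow €22 billion: reserves −€22B, deposits −€22B.
Totals: Δreserves = +€296B, Δdeposits = +€241B.
Δrequired reserves = 12% × +€241B = +€28.92B.
Δexcess reserves = Δreserves − Δrequired = +€296B − (+€28.92B) = +€267.08 billion.

+€267.08 billion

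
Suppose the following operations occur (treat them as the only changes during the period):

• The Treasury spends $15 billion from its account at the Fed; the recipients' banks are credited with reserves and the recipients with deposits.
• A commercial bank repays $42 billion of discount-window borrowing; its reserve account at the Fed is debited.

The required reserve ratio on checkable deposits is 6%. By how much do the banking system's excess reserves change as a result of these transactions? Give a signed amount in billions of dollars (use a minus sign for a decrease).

Government spending $15 billion: reserves +$15B, deposits +$15B.
Discount-window repayment $42 billion: reserves −$42B, deposits 0.
Totals: Δreserves = −$27B, Δdeposits = +$15B.
Δrequired reserves = 6% × +$15B = +$0.9B.
Δexcess reserves = Δreserves − Δrequired = −$27B − (+$0.9B) = -$27.9 billion.

-$27.9 billion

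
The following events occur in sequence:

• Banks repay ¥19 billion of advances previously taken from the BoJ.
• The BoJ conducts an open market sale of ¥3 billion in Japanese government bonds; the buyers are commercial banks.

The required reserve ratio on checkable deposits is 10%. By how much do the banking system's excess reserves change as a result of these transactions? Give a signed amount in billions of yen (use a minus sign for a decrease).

Discount-window repayment ¥19 billion: reserves −¥19B, deposits 0.
OMO sale (to banks) ¥3 billion: reserves −¥3B, deposits 0.
Totals: Δreserves = −¥22B, Δdeposits = 0.
Δrequired reserves = 10% × 0 = 0.
Δexcess reserves = Δreserves − Δrequired = −¥22B − (0) = -¥22 billion.

-¥22 billion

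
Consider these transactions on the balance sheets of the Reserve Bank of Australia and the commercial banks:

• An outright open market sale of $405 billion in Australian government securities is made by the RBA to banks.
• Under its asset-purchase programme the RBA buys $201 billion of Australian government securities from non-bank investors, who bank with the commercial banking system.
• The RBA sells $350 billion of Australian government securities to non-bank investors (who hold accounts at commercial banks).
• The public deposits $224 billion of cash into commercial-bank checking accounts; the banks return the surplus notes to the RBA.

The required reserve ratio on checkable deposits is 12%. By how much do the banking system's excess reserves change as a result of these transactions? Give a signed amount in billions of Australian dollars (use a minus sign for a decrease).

OMO sale (to banks) $405 billion: reserves −$405B, deposits 0.
Asset purchase (from non-banks) $201 billion: reserves +$201B, deposits +$201B.
Asset sale (to non-banks) $350 billion: reserves −$350B, deposits −$350B.
Currency deposit $224 billion: reserves +$224B, deposits +$224B.
Totals: Δreserves = −$330B, Δdeposits = +$75B.
Δrequired reserves = 12% × +$75B = +$9B.
Δexcess reserves = Δreserves − Δrequired = −$330B − (+$9B) = -$339 billion.

-$339 billion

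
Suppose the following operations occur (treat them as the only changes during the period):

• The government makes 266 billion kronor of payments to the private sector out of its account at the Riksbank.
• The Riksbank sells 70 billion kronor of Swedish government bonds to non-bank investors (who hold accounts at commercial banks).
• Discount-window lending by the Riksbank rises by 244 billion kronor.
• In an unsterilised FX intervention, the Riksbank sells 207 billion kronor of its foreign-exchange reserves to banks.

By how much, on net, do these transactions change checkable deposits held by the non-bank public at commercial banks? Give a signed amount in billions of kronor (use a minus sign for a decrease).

Government spending 266 billion kronor: non-bank counterparties' bank balances rise → +266B.
Asset sale (to non-banks) 70 billion kronor: non-bank counterparties' bank balances fall → −70B.
Discount-window loan 244 billion kronor: the counterparty is a bank, so public deposits are unchanged → 0.
FX sale 207 billion kronor: the counterparty is a bank, so public deposits are unchanged → 0.
Net: 266 − 70 + 0 + 0 = +196 billion.

+196 billion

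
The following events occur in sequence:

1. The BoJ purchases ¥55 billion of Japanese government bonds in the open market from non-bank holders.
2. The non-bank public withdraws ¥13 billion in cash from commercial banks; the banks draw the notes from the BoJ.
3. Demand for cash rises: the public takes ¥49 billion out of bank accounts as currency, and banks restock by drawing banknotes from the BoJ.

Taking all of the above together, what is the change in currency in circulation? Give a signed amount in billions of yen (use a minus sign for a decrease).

+¥62 billion

Asset purchase (from non-banks) ¥55 billion: no currency enters or leaves circulation → 0.
Currency withdrawal ¥13 billion: notes leave the central bank → +¥13B.
Currency withdrawal ¥49 billion: notes leave the central bank → +¥49B.
Net: 0 + 13 + 49 = +¥62 billion.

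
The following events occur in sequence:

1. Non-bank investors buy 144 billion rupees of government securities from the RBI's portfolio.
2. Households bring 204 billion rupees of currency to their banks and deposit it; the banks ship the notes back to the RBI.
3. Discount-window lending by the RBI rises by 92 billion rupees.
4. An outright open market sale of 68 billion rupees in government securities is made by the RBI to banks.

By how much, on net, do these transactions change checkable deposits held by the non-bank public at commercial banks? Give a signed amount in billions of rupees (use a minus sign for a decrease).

+60 billion

RBI balance sheet:
  Assets:      Securities −212B, Loans to banks +92B
  Liabilities: Bank reserves +84B, Currency in circulation −204B
Commercial banking system:
  Assets:      Reserves at CB +84B, Securities +68B
  Liabilities: Checkable deposits +60B, Borrowings from CB +92B
So the change in checkable deposits held by the non-bank public at commercial banks is +60 billion.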